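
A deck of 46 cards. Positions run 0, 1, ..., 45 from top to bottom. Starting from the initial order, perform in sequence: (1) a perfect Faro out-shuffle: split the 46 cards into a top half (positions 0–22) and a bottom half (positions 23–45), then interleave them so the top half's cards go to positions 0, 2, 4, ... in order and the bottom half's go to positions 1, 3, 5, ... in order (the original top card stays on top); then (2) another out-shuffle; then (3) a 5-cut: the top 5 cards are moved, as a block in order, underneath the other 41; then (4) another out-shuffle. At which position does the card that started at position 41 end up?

3

Track the card from position 41 forward through each operation:
  after op 1 (out-shuffle): 41 → 37
  after op 2 (out-shuffle): 37 → 29
  after op 3 (cut 5): 29 → 24
  after op 4 (out-shuffle): 24 → 3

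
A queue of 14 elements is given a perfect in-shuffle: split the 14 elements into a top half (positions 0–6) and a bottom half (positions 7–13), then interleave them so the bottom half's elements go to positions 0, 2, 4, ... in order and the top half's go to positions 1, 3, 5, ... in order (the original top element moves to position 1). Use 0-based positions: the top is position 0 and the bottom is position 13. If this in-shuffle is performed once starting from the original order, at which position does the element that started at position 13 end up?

12

Track the element's position through each in-shuffle:
13 → 12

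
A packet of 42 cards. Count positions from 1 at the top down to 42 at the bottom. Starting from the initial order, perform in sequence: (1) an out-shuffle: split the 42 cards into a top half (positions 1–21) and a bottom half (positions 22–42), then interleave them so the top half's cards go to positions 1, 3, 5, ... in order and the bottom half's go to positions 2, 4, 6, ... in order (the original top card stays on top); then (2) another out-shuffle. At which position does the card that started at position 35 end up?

Track the card from position 35 forward through each operation:
  after op 1 (out-shuffle): 35 → 28
  after op 2 (out-shuffle): 28 → 14

14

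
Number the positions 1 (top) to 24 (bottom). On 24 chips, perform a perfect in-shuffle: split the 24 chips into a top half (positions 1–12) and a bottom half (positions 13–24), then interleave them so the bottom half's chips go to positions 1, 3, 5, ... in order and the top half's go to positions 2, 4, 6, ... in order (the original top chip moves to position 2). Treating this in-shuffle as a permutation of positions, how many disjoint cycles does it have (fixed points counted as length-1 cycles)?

Trace each unvisited position around until it returns:
(1 2 4 8 16 7 ... len 20) (5 10 20 15)
2 cycles in total.

2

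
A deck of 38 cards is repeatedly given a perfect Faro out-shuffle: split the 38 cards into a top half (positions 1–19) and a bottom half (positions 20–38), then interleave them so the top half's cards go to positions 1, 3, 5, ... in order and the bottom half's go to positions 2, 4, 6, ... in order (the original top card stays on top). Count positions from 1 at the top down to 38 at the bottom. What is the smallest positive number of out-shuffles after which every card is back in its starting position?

The out-shuffle permutes the 38 positions with cycle lengths [1, 1, 36].
Every card is home exactly when every cycle has completed a whole number of laps, i.e. after lcm(1, 36) = 36 out-shuffles.

36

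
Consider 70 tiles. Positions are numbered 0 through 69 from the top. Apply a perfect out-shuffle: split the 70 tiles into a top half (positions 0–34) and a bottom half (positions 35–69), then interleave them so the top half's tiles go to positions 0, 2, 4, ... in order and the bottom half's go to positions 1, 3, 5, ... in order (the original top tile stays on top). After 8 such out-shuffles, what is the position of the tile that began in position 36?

39

Track the tile's position through each out-shuffle:
36 → 3 → 6 → 12 → 24 → 48 → 27 → 54 → 39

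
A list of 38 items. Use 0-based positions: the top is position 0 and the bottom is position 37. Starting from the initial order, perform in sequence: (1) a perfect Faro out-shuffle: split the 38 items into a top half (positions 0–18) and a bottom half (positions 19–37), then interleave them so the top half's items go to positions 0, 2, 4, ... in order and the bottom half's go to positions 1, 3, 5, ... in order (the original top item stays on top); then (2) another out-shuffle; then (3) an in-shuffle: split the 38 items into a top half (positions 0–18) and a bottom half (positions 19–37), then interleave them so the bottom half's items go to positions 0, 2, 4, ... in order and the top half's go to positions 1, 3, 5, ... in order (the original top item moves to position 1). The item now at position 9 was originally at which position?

1

Undo the operations in reverse order, starting from position 9:
  undo op 3 (in-shuffle, from top half): 9 ← 4
  undo op 2 (out-shuffle, from top half): 4 ← 2
  undo op 1 (out-shuffle, from top half): 2 ← 1
So the item at position 9 came from original position 1.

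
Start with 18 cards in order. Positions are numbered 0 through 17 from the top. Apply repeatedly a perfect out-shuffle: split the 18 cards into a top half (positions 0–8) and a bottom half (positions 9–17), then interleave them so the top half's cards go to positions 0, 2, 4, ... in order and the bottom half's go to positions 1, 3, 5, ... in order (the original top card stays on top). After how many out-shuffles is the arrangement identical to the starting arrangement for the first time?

8

The out-shuffle permutes the 18 positions with cycle lengths [1, 1, 8, 8].
Every card is home exactly when every cycle has completed a whole number of laps, i.e. after lcm(1, 8) = 8 out-shuffles.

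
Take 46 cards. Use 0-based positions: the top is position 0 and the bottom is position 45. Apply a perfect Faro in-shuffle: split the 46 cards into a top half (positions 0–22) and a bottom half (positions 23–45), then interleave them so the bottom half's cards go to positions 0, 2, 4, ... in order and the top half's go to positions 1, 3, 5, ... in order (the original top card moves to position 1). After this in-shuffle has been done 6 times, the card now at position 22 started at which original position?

28

Work backwards from position 22, undoing one in-shuffle at a time:
22 ← 34 ← 40 ← 43 ← 21 ← 10 ← 28
So the card now at position 22 started at position 28.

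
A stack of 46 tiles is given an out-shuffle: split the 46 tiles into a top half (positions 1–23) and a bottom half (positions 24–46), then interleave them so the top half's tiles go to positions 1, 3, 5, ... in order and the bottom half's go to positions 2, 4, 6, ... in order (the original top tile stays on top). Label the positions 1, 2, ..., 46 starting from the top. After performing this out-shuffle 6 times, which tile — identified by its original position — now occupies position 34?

43

Work backwards from position 34, undoing one out-shuffle at a time:
34 ← 40 ← 43 ← 22 ← 34 ← 40 ← 43
So the tile now at position 34 started at position 43.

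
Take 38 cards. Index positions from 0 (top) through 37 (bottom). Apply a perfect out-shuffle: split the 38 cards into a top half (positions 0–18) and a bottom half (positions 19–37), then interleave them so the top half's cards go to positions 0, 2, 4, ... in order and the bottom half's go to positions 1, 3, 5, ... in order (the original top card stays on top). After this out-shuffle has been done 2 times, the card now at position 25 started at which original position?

Work backwards from position 25, undoing one out-shuffle at a time:
25 ← 31 ← 34
So the card now at position 25 started at position 34.

34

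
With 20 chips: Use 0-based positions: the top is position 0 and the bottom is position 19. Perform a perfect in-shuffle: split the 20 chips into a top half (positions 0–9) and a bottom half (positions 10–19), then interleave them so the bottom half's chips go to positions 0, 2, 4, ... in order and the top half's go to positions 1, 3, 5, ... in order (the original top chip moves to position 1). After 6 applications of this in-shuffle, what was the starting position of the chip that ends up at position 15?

Work backwards from position 15, undoing one in-shuffle at a time:
15 ← 7 ← 3 ← 1 ← 0 ← 10 ← 15
So the chip now at position 15 started at position 15.

15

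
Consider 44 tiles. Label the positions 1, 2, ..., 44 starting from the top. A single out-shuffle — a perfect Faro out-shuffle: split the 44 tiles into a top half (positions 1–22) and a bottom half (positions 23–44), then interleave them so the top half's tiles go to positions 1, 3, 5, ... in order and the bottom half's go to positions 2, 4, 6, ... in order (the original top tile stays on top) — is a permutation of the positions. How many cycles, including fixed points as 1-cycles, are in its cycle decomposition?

5

Trace each unvisited position around until it returns:
(1) (2 3 5 9 17 33 ... len 14) (4 7 13 25 6 11 ... len 14) (8 15 29 14 27 10 ... len 14) (44)
5 cycles in total.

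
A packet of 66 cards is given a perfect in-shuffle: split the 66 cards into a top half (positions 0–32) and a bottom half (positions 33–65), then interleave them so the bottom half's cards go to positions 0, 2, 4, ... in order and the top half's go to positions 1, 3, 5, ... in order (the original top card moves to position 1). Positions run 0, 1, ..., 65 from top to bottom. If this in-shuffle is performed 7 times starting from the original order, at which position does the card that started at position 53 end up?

10

Track the card's position through each in-shuffle:
53 → 40 → 14 → 29 → 59 → 52 → 38 → 10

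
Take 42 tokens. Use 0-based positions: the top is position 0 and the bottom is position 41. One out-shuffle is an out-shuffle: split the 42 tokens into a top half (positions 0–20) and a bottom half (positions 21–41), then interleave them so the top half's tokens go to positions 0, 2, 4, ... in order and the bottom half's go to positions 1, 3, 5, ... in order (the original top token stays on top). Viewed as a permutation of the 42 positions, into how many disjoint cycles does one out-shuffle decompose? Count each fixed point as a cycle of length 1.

4

Trace each unvisited position around until it returns:
(0) (1 2 4 8 16 32 ... len 20) (3 6 12 24 7 14 ... len 20) (41)
4 cycles in total.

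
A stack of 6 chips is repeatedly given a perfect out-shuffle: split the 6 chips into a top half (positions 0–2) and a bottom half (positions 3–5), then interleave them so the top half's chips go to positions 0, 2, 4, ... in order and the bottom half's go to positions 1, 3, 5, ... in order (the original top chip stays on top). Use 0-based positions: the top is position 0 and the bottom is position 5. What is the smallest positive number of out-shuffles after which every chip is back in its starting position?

The out-shuffle permutes the 6 positions with cycle lengths [1, 1, 4].
Every chip is home exactly when every cycle has completed a whole number of laps, i.e. after lcm(1, 4) = 4 out-shuffles.

4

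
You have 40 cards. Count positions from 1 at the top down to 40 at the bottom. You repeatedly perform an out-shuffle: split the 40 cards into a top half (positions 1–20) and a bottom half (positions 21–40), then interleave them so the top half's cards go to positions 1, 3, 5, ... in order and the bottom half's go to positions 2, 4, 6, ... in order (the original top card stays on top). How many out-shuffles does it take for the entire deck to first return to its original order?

12

The out-shuffle permutes the 40 positions with cycle lengths [1, 1, 2, 12, 12, 12].
Every card is home exactly when every cycle has completed a whole number of laps, i.e. after lcm(1, 2, 12) = 12 out-shuffles.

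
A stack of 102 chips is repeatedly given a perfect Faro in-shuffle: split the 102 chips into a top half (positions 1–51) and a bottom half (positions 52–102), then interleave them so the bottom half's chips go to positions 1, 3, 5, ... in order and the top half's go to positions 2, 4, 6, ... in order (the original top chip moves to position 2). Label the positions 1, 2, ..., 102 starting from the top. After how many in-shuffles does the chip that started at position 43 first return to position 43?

51

Follow position 43 under repeated in-shuffles:
43 → 86 → 69 → 35 → 70 → 37 → 74 → 45 → ... → 43 (length 51)
It first returns after 51 in-shuffles.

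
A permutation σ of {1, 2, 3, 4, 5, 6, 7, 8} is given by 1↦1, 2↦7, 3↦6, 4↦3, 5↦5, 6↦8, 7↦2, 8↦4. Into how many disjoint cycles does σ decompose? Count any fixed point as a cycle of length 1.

Cycle decomposition: (1) (2 7) (3 6 8 4) (5).
4 cycles.

4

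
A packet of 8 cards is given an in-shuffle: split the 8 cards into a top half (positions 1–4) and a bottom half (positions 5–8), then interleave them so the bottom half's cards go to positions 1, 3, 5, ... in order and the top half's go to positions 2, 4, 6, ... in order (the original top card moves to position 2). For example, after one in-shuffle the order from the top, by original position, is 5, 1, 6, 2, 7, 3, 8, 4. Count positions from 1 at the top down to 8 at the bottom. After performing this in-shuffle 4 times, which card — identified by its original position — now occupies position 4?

Work backwards from position 4, undoing one in-shuffle at a time:
4 ← 2 ← 1 ← 5 ← 7
So the card now at position 4 started at position 7.

7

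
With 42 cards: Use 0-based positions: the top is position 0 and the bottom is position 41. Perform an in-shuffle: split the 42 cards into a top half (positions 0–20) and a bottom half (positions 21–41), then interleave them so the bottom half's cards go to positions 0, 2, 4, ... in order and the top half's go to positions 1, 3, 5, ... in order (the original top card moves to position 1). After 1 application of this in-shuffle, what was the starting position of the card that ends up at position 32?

37

Work backwards from position 32, undoing one in-shuffle at a time:
32 ← 37
So the card now at position 32 started at position 37.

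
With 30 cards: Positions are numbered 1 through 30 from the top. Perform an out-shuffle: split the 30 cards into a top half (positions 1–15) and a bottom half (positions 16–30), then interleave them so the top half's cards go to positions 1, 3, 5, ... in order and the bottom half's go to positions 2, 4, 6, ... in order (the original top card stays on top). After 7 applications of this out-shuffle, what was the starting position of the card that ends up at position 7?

Work backwards from position 7, undoing one out-shuffle at a time:
7 ← 4 ← 17 ← 9 ← 5 ← 3 ← 2 ← 16
So the card now at position 7 started at position 16.

16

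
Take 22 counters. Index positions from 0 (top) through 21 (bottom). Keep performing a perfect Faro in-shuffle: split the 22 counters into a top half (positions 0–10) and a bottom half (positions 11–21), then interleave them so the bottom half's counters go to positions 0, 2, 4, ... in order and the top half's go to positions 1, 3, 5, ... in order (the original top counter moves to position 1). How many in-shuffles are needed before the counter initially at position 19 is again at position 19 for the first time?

11

Follow position 19 under repeated in-shuffles:
19 → 16 → 10 → 21 → 20 → 18 → 14 → 6 → 13 → 4 → 9 → 19
It first returns after 11 in-shuffles.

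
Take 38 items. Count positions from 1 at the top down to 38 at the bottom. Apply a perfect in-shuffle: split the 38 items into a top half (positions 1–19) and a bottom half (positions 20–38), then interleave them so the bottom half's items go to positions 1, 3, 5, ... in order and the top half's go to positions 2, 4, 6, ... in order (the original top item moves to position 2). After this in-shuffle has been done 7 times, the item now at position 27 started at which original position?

Work backwards from position 27, undoing one in-shuffle at a time:
27 ← 33 ← 36 ← 18 ← 9 ← 24 ← 12 ← 6
So the item now at position 27 started at position 6.

6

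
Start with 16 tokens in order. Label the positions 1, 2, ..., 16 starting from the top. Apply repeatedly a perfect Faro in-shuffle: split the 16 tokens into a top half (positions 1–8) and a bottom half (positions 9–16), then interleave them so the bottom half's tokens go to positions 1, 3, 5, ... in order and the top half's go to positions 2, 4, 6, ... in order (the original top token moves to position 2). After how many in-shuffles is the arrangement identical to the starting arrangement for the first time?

8

The in-shuffle permutes the 16 positions with cycle lengths [8, 8].
Every token is home exactly when every cycle has completed a whole number of laps, i.e. after lcm(8) = 8 in-shuffles.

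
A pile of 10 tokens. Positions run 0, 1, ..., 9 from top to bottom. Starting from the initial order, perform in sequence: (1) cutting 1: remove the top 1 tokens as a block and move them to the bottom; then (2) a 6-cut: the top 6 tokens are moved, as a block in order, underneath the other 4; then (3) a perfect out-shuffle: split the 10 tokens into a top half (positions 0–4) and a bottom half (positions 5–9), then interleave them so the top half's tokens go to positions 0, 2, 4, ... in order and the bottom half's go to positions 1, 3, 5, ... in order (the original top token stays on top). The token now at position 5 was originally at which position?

4

Undo the operations in reverse order, starting from position 5:
  undo op 3 (out-shuffle, from bottom half): 5 ← 7
  undo op 2 (cut 6): 7 ← 3
  undo op 1 (cut 1): 3 ← 4
So the token at position 5 came from original position 4.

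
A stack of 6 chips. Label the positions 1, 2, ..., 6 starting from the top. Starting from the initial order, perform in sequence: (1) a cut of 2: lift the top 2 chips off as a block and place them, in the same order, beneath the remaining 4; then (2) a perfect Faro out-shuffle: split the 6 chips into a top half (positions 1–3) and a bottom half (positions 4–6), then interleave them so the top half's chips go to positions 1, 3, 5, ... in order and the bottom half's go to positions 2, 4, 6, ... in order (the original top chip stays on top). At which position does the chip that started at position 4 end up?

Track the chip from position 4 forward through each operation:
  after op 1 (cut 2): 4 → 2
  after op 2 (out-shuffle): 2 → 3

3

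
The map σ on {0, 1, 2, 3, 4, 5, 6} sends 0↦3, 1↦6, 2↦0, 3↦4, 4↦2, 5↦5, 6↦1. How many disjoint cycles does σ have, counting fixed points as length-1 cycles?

Cycle decomposition: (0 3 4 2) (1 6) (5).
3 cycles.

3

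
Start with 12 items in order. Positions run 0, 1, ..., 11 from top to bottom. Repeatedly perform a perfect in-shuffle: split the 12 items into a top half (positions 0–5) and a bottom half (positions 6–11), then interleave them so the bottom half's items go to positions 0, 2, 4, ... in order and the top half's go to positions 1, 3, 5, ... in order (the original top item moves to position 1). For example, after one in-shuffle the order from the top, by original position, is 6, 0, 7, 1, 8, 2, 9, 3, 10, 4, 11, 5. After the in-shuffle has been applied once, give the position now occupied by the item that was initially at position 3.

Track the item's position through each in-shuffle:
3 → 7

7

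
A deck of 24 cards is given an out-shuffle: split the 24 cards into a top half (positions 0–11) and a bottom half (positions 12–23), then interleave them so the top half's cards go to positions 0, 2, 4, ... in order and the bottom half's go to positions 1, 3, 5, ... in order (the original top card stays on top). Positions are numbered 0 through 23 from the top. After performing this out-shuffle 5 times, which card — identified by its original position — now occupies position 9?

Work backwards from position 9, undoing one out-shuffle at a time:
9 ← 16 ← 8 ← 4 ← 2 ← 1
So the card now at position 9 started at position 1.

1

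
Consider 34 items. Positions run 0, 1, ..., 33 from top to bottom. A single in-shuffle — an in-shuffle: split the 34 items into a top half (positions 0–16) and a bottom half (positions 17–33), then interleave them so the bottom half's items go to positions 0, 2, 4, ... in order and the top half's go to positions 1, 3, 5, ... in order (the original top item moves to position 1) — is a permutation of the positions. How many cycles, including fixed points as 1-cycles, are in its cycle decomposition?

Trace each unvisited position around until it returns:
(0 1 3 7 15 31 ... len 12) (2 5 11 23 12 25 ... len 12) (4 9 19) (6 13 27 20) (14 29 24)
5 cycles in total.

5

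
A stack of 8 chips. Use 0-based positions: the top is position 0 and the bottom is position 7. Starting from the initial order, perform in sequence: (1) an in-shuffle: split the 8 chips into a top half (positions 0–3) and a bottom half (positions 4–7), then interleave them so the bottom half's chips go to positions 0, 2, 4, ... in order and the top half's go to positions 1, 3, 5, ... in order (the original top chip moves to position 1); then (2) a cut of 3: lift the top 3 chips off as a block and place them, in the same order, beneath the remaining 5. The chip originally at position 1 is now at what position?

Track the chip from position 1 forward through each operation:
  after op 1 (in-shuffle): 1 → 3
  after op 2 (cut 3): 3 → 0

0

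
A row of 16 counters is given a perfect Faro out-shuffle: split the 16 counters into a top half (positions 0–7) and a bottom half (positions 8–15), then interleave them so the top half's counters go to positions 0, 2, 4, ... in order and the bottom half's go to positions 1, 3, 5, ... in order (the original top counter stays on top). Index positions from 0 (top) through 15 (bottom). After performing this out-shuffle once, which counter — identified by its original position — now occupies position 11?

13

Work backwards from position 11, undoing one out-shuffle at a time:
11 ← 13
So the counter now at position 11 started at position 13.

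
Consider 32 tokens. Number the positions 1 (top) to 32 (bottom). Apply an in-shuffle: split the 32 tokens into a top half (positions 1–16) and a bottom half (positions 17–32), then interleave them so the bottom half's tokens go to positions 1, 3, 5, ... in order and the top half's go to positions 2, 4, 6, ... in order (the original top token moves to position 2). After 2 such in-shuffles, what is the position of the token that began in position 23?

Track the token's position through each in-shuffle:
23 → 13 → 26

26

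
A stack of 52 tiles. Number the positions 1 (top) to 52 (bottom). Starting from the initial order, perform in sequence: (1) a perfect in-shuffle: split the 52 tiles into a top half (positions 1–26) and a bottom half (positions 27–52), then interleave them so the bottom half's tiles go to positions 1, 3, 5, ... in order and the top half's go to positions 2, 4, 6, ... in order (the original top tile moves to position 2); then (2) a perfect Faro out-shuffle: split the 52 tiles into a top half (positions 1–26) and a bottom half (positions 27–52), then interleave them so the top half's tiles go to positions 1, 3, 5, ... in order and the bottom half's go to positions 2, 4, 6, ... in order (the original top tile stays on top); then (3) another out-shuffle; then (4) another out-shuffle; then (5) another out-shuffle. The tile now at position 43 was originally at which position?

5

Undo the operations in reverse order, starting from position 43:
  undo op 5 (out-shuffle, from top half): 43 ← 22
  undo op 4 (out-shuffle, from bottom half): 22 ← 37
  undo op 3 (out-shuffle, from top half): 37 ← 19
  undo op 2 (out-shuffle, from top half): 19 ← 10
  undo op 1 (in-shuffle, from top half): 10 ← 5
So the tile at position 43 came from original position 5.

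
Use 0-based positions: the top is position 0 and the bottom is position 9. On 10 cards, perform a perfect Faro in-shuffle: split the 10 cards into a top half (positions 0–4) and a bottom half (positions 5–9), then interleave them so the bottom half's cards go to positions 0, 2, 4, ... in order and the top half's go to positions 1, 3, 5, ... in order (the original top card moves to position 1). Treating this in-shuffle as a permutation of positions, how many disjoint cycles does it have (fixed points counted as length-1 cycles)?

1

Trace each unvisited position around until it returns:
(0 1 3 7 4 9 8 6 2 5)
1 cycle in total.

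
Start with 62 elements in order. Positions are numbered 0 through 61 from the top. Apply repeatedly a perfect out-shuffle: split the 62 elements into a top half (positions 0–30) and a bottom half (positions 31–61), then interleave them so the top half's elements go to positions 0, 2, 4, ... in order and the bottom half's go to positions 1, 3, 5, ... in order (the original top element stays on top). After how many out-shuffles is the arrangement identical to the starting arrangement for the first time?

60

The out-shuffle permutes the 62 positions with cycle lengths [1, 1, 60].
Every element is home exactly when every cycle has completed a whole number of laps, i.e. after lcm(1, 60) = 60 out-shuffles.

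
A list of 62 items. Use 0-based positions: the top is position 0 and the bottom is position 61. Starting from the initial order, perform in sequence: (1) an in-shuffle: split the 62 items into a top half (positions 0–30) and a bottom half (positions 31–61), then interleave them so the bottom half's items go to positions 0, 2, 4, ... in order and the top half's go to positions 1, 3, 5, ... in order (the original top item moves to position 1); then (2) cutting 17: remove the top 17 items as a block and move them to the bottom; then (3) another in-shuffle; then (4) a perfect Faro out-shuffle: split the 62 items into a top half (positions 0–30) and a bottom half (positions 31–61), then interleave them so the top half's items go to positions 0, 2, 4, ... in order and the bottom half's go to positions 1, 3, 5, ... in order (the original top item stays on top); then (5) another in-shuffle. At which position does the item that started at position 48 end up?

Track the item from position 48 forward through each operation:
  after op 1 (in-shuffle): 48 → 34
  after op 2 (cut 17): 34 → 17
  after op 3 (in-shuffle): 17 → 35
  after op 4 (out-shuffle): 35 → 9
  after op 5 (in-shuffle): 9 → 19

19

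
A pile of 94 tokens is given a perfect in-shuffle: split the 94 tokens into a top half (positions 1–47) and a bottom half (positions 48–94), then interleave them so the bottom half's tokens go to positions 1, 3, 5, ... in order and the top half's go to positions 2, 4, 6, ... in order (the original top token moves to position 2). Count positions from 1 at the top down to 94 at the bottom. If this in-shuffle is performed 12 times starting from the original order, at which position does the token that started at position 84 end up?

Track the token's position through each in-shuffle:
84 → 73 → 51 → 7 → 14 → 28 → 56 → 17 → 34 → 68 → 41 → 82 → 69

69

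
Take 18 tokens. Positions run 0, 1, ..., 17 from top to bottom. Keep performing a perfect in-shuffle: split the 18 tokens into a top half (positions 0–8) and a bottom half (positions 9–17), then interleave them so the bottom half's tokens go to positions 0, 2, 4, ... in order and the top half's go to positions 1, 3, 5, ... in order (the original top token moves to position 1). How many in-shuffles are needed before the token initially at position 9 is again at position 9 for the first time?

18

Follow position 9 under repeated in-shuffles:
9 → 0 → 1 → 3 → 7 → 15 → 12 → 6 → 13 → 8 → 17 → 16 → 14 → 10 → 2 → 5 → 11 → 4 → 9
It first returns after 18 in-shuffles.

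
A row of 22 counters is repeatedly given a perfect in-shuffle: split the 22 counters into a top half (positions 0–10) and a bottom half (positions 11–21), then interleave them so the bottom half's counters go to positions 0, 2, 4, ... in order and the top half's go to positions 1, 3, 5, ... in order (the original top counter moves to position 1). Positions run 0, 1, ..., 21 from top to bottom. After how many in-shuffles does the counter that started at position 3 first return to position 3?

11

Follow position 3 under repeated in-shuffles:
3 → 7 → 15 → 8 → 17 → 12 → 2 → 5 → 11 → 0 → 1 → 3
It first returns after 11 in-shuffles.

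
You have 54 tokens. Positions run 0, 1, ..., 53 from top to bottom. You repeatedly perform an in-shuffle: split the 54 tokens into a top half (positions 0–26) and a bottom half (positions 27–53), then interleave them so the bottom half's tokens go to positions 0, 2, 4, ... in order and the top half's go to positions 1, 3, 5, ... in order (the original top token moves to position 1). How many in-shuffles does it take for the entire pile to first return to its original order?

20

The in-shuffle permutes the 54 positions with cycle lengths [4, 10, 20, 20].
Every token is home exactly when every cycle has completed a whole number of laps, i.e. after lcm(4, 10, 20) = 20 in-shuffles.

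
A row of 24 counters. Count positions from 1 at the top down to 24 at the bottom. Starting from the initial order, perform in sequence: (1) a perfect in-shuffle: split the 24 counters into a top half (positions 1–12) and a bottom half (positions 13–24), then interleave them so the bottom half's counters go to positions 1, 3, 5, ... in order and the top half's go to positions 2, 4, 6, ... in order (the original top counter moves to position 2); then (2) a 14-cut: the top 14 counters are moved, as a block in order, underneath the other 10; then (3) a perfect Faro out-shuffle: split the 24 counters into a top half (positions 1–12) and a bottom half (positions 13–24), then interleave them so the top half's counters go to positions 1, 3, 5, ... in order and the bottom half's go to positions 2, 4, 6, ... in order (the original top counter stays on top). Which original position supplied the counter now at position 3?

8

Undo the operations in reverse order, starting from position 3:
  undo op 3 (out-shuffle, from top half): 3 ← 2
  undo op 2 (cut 14): 2 ← 16
  undo op 1 (in-shuffle, from top half): 16 ← 8
So the counter at position 3 came from original position 8.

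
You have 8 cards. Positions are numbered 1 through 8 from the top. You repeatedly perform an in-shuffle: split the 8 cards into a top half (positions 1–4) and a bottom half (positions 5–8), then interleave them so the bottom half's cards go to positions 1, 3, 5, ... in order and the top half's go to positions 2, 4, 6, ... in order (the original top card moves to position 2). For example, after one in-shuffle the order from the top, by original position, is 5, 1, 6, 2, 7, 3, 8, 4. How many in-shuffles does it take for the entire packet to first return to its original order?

The in-shuffle permutes the 8 positions with cycle lengths [2, 6].
Every card is home exactly when every cycle has completed a whole number of laps, i.e. after lcm(2, 6) = 6 in-shuffles.

6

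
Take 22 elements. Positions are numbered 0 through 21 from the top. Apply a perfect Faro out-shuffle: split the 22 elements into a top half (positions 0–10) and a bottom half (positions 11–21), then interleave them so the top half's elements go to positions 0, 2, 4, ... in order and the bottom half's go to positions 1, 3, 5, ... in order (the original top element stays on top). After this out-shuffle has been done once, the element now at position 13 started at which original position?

Work backwards from position 13, undoing one out-shuffle at a time:
13 ← 17
So the element now at position 13 started at position 17.

17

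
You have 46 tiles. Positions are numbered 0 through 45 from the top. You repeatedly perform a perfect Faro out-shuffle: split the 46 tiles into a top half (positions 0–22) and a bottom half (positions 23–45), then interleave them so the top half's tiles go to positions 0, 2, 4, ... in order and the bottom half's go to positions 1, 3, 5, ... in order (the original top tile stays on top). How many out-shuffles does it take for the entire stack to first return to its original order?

The out-shuffle permutes the 46 positions with cycle lengths [1, 1, 2, 4, 4, 4, 6, 12, 12].
Every tile is home exactly when every cycle has completed a whole number of laps, i.e. after lcm(1, 2, 4, 6, 12) = 12 out-shuffles.

12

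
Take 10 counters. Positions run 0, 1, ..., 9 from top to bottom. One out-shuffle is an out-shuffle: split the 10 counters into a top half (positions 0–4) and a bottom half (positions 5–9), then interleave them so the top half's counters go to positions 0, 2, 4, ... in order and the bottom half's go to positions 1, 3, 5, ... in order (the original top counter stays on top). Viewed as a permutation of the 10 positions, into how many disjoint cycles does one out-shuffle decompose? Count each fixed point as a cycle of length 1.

4

Trace each unvisited position around until it returns:
(0) (1 2 4 8 7 5) (3 6) (9)
4 cycles in total.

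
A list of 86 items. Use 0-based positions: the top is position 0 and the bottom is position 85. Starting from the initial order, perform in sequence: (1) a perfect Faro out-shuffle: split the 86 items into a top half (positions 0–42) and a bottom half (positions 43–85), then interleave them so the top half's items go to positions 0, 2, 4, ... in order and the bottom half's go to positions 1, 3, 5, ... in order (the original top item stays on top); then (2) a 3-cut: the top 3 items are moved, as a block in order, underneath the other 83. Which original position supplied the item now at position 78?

83

Undo the operations in reverse order, starting from position 78:
  undo op 2 (cut 3): 78 ← 81
  undo op 1 (out-shuffle, from bottom half): 81 ← 83
So the item at position 78 came from original position 83.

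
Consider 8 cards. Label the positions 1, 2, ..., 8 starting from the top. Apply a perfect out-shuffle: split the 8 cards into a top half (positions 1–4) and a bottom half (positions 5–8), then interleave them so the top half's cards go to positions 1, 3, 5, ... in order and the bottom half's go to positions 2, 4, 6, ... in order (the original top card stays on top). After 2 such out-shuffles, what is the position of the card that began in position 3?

2

Track the card's position through each out-shuffle:
3 → 5 → 2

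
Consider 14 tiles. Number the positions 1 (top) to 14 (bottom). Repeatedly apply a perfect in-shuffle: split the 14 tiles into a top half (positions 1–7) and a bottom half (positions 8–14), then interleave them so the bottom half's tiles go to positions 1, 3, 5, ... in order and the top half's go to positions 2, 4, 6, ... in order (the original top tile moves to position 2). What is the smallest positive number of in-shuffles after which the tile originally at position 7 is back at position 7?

Follow position 7 under repeated in-shuffles:
7 → 14 → 13 → 11 → 7
It first returns after 4 in-shuffles.

4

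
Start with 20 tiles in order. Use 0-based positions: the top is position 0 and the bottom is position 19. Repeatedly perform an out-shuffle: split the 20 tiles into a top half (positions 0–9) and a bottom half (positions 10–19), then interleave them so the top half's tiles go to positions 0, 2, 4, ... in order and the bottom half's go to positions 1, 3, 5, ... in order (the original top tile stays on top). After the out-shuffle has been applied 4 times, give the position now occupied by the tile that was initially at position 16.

9

Track the tile's position through each out-shuffle:
16 → 13 → 7 → 14 → 9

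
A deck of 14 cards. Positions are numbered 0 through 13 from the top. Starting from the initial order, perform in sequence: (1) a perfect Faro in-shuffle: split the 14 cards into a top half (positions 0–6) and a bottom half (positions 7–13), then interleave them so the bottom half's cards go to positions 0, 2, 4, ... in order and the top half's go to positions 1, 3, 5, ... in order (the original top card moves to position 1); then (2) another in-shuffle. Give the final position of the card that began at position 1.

Track the card from position 1 forward through each operation:
  after op 1 (in-shuffle): 1 → 3
  after op 2 (in-shuffle): 3 → 7

7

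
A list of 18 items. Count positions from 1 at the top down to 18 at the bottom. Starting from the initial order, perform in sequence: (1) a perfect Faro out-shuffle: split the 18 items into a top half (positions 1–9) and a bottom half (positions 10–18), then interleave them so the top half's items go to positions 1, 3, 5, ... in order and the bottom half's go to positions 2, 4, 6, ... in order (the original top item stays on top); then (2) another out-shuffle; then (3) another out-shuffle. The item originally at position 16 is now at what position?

2

Track the item from position 16 forward through each operation:
  after op 1 (out-shuffle): 16 → 14
  after op 2 (out-shuffle): 14 → 10
  after op 3 (out-shuffle): 10 → 2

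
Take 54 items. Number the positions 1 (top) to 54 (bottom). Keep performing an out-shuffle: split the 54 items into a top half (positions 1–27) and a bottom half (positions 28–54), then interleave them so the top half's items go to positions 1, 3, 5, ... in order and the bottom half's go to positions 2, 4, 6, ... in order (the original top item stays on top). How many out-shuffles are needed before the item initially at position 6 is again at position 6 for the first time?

Follow position 6 under repeated out-shuffles:
6 → 11 → 21 → 41 → 28 → 2 → 3 → 5 → ... → 6 (length 52)
It first returns after 52 out-shuffles.

52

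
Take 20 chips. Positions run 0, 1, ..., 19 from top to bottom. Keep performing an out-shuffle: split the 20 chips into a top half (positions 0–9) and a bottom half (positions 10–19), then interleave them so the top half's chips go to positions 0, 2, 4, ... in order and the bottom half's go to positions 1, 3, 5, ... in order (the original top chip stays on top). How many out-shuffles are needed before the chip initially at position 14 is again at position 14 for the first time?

18

Follow position 14 under repeated out-shuffles:
14 → 9 → 18 → 17 → 15 → 11 → 3 → 6 → 12 → 5 → 10 → 1 → 2 → 4 → 8 → 16 → 13 → 7 → 14
It first returns after 18 out-shuffles.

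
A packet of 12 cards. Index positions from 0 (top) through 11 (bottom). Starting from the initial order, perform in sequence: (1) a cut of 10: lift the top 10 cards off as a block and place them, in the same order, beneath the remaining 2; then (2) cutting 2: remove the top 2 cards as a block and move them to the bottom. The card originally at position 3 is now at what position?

Track the card from position 3 forward through each operation:
  after op 1 (cut 10): 3 → 5
  after op 2 (cut 2): 5 → 3

3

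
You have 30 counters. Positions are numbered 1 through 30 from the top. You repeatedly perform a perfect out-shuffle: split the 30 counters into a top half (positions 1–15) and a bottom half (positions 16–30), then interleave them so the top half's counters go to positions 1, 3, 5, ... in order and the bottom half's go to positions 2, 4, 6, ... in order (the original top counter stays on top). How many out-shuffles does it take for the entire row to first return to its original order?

28

The out-shuffle permutes the 30 positions with cycle lengths [1, 1, 28].
Every counter is home exactly when every cycle has completed a whole number of laps, i.e. after lcm(1, 28) = 28 out-shuffles.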